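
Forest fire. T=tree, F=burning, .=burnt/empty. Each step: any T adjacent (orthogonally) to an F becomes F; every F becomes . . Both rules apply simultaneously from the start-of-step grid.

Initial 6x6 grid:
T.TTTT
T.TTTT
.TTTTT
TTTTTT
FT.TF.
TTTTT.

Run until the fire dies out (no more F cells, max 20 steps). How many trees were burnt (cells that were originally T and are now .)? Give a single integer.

Step 1: +6 fires, +2 burnt (F count now 6)
Step 2: +6 fires, +6 burnt (F count now 6)
Step 3: +6 fires, +6 burnt (F count now 6)
Step 4: +4 fires, +6 burnt (F count now 4)
Step 5: +3 fires, +4 burnt (F count now 3)
Step 6: +1 fires, +3 burnt (F count now 1)
Step 7: +0 fires, +1 burnt (F count now 0)
Fire out after step 7
Initially T: 28, now '.': 34
Total burnt (originally-T cells now '.'): 26

Answer: 26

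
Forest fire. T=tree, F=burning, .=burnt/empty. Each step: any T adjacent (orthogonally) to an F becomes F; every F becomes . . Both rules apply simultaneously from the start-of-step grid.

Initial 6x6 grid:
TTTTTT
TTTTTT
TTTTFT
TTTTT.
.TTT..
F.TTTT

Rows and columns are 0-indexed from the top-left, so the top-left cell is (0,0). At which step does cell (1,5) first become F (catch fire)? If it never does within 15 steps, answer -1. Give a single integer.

Step 1: cell (1,5)='T' (+4 fires, +2 burnt)
Step 2: cell (1,5)='F' (+5 fires, +4 burnt)
  -> target ignites at step 2
Step 3: cell (1,5)='.' (+6 fires, +5 burnt)
Step 4: cell (1,5)='.' (+6 fires, +6 burnt)
Step 5: cell (1,5)='.' (+6 fires, +6 burnt)
Step 6: cell (1,5)='.' (+2 fires, +6 burnt)
Step 7: cell (1,5)='.' (+0 fires, +2 burnt)
  fire out at step 7

2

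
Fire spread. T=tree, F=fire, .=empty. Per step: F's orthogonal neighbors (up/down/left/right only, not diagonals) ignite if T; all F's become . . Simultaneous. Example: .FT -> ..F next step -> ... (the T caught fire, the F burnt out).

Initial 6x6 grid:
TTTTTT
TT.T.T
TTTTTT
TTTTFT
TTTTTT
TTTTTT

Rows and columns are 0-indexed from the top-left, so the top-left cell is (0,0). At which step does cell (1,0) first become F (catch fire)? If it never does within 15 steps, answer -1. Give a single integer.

Step 1: cell (1,0)='T' (+4 fires, +1 burnt)
Step 2: cell (1,0)='T' (+6 fires, +4 burnt)
Step 3: cell (1,0)='T' (+7 fires, +6 burnt)
Step 4: cell (1,0)='T' (+6 fires, +7 burnt)
Step 5: cell (1,0)='T' (+6 fires, +6 burnt)
Step 6: cell (1,0)='F' (+3 fires, +6 burnt)
  -> target ignites at step 6
Step 7: cell (1,0)='.' (+1 fires, +3 burnt)
Step 8: cell (1,0)='.' (+0 fires, +1 burnt)
  fire out at step 8

6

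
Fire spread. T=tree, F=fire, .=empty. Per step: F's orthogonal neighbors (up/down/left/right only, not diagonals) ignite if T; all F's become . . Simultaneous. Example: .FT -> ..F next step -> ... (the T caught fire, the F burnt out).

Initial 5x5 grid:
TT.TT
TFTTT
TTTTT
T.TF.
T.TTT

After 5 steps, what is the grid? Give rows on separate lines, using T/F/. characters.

Step 1: 7 trees catch fire, 2 burn out
  TF.TT
  F.FTT
  TFTFT
  T.F..
  T.TFT
Step 2: 7 trees catch fire, 7 burn out
  F..TT
  ...FT
  F.F.F
  T....
  T.F.F
Step 3: 3 trees catch fire, 7 burn out
  ...FT
  ....F
  .....
  F....
  T....
Step 4: 2 trees catch fire, 3 burn out
  ....F
  .....
  .....
  .....
  F....
Step 5: 0 trees catch fire, 2 burn out
  .....
  .....
  .....
  .....
  .....

.....
.....
.....
.....
.....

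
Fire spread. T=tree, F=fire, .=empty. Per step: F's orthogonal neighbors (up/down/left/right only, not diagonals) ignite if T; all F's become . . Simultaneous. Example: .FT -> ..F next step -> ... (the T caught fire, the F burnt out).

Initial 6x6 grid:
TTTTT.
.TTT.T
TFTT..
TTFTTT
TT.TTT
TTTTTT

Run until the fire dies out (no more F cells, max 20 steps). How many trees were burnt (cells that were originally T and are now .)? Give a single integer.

Answer: 27

Derivation:
Step 1: +5 fires, +2 burnt (F count now 5)
Step 2: +7 fires, +5 burnt (F count now 7)
Step 3: +8 fires, +7 burnt (F count now 8)
Step 4: +5 fires, +8 burnt (F count now 5)
Step 5: +2 fires, +5 burnt (F count now 2)
Step 6: +0 fires, +2 burnt (F count now 0)
Fire out after step 6
Initially T: 28, now '.': 35
Total burnt (originally-T cells now '.'): 27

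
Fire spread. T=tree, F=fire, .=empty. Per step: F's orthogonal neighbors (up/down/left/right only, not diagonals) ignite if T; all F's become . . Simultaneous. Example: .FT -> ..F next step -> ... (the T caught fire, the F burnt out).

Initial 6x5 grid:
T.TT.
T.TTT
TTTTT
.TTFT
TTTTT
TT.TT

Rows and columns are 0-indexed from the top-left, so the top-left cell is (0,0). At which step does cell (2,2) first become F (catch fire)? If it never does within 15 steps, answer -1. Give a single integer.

Step 1: cell (2,2)='T' (+4 fires, +1 burnt)
Step 2: cell (2,2)='F' (+7 fires, +4 burnt)
  -> target ignites at step 2
Step 3: cell (2,2)='.' (+6 fires, +7 burnt)
Step 4: cell (2,2)='.' (+4 fires, +6 burnt)
Step 5: cell (2,2)='.' (+2 fires, +4 burnt)
Step 6: cell (2,2)='.' (+1 fires, +2 burnt)
Step 7: cell (2,2)='.' (+0 fires, +1 burnt)
  fire out at step 7

2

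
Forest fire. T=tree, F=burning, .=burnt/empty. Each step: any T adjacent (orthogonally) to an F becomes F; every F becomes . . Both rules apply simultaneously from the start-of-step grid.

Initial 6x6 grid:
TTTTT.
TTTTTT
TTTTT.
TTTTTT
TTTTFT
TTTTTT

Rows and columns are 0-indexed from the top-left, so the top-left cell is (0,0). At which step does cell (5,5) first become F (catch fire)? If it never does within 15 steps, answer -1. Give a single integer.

Step 1: cell (5,5)='T' (+4 fires, +1 burnt)
Step 2: cell (5,5)='F' (+6 fires, +4 burnt)
  -> target ignites at step 2
Step 3: cell (5,5)='.' (+5 fires, +6 burnt)
Step 4: cell (5,5)='.' (+7 fires, +5 burnt)
Step 5: cell (5,5)='.' (+5 fires, +7 burnt)
Step 6: cell (5,5)='.' (+3 fires, +5 burnt)
Step 7: cell (5,5)='.' (+2 fires, +3 burnt)
Step 8: cell (5,5)='.' (+1 fires, +2 burnt)
Step 9: cell (5,5)='.' (+0 fires, +1 burnt)
  fire out at step 9

2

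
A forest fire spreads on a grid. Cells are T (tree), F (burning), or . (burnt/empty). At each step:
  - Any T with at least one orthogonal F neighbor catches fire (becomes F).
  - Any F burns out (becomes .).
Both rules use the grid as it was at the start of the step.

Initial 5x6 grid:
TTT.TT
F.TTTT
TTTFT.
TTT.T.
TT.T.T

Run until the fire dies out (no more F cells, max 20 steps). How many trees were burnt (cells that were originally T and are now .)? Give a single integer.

Answer: 19

Derivation:
Step 1: +5 fires, +2 burnt (F count now 5)
Step 2: +7 fires, +5 burnt (F count now 7)
Step 3: +5 fires, +7 burnt (F count now 5)
Step 4: +2 fires, +5 burnt (F count now 2)
Step 5: +0 fires, +2 burnt (F count now 0)
Fire out after step 5
Initially T: 21, now '.': 28
Total burnt (originally-T cells now '.'): 19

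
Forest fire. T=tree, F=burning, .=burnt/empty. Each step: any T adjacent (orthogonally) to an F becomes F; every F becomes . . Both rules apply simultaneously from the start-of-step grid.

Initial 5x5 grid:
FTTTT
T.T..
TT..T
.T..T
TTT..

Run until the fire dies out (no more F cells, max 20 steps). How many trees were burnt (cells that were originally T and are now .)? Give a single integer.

Answer: 12

Derivation:
Step 1: +2 fires, +1 burnt (F count now 2)
Step 2: +2 fires, +2 burnt (F count now 2)
Step 3: +3 fires, +2 burnt (F count now 3)
Step 4: +2 fires, +3 burnt (F count now 2)
Step 5: +1 fires, +2 burnt (F count now 1)
Step 6: +2 fires, +1 burnt (F count now 2)
Step 7: +0 fires, +2 burnt (F count now 0)
Fire out after step 7
Initially T: 14, now '.': 23
Total burnt (originally-T cells now '.'): 12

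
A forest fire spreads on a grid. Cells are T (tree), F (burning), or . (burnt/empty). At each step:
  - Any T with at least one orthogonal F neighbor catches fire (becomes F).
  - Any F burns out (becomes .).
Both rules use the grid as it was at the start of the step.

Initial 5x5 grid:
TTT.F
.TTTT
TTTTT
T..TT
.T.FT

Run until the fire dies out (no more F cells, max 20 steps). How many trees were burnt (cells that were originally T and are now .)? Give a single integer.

Answer: 16

Derivation:
Step 1: +3 fires, +2 burnt (F count now 3)
Step 2: +4 fires, +3 burnt (F count now 4)
Step 3: +2 fires, +4 burnt (F count now 2)
Step 4: +3 fires, +2 burnt (F count now 3)
Step 5: +2 fires, +3 burnt (F count now 2)
Step 6: +2 fires, +2 burnt (F count now 2)
Step 7: +0 fires, +2 burnt (F count now 0)
Fire out after step 7
Initially T: 17, now '.': 24
Total burnt (originally-T cells now '.'): 16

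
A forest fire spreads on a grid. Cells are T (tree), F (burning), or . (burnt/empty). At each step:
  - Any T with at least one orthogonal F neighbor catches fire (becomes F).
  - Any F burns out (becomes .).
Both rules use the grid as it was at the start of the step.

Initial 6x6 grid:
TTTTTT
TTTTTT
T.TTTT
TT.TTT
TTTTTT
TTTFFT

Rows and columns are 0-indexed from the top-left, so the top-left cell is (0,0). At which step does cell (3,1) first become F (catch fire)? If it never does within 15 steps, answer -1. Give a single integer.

Step 1: cell (3,1)='T' (+4 fires, +2 burnt)
Step 2: cell (3,1)='T' (+5 fires, +4 burnt)
Step 3: cell (3,1)='T' (+5 fires, +5 burnt)
Step 4: cell (3,1)='F' (+6 fires, +5 burnt)
  -> target ignites at step 4
Step 5: cell (3,1)='.' (+5 fires, +6 burnt)
Step 6: cell (3,1)='.' (+4 fires, +5 burnt)
Step 7: cell (3,1)='.' (+2 fires, +4 burnt)
Step 8: cell (3,1)='.' (+1 fires, +2 burnt)
Step 9: cell (3,1)='.' (+0 fires, +1 burnt)
  fire out at step 9

4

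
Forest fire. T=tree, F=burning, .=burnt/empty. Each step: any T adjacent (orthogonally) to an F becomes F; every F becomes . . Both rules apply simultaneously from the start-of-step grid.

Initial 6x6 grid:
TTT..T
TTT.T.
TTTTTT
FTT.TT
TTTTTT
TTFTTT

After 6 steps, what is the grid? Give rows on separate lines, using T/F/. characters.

Step 1: 6 trees catch fire, 2 burn out
  TTT..T
  TTT.T.
  FTTTTT
  .FT.TT
  FTFTTT
  TF.FTT
Step 2: 7 trees catch fire, 6 burn out
  TTT..T
  FTT.T.
  .FTTTT
  ..F.TT
  .F.FTT
  F...FT
Step 3: 5 trees catch fire, 7 burn out
  FTT..T
  .FT.T.
  ..FTTT
  ....TT
  ....FT
  .....F
Step 4: 5 trees catch fire, 5 burn out
  .FT..T
  ..F.T.
  ...FTT
  ....FT
  .....F
  ......
Step 5: 3 trees catch fire, 5 burn out
  ..F..T
  ....T.
  ....FT
  .....F
  ......
  ......
Step 6: 2 trees catch fire, 3 burn out
  .....T
  ....F.
  .....F
  ......
  ......
  ......

.....T
....F.
.....F
......
......
......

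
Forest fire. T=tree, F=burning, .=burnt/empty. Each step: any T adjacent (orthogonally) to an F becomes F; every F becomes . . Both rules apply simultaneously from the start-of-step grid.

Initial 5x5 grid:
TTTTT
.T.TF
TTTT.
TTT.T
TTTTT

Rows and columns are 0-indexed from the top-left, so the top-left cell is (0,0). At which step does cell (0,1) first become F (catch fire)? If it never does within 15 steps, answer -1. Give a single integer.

Step 1: cell (0,1)='T' (+2 fires, +1 burnt)
Step 2: cell (0,1)='T' (+2 fires, +2 burnt)
Step 3: cell (0,1)='T' (+2 fires, +2 burnt)
Step 4: cell (0,1)='F' (+3 fires, +2 burnt)
  -> target ignites at step 4
Step 5: cell (0,1)='.' (+5 fires, +3 burnt)
Step 6: cell (0,1)='.' (+3 fires, +5 burnt)
Step 7: cell (0,1)='.' (+2 fires, +3 burnt)
Step 8: cell (0,1)='.' (+1 fires, +2 burnt)
Step 9: cell (0,1)='.' (+0 fires, +1 burnt)
  fire out at step 9

4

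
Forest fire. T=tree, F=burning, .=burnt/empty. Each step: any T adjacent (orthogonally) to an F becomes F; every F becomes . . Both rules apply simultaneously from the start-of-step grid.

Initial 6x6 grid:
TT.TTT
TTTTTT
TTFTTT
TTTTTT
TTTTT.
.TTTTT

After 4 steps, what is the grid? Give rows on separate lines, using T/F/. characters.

Step 1: 4 trees catch fire, 1 burn out
  TT.TTT
  TTFTTT
  TF.FTT
  TTFTTT
  TTTTT.
  .TTTTT
Step 2: 7 trees catch fire, 4 burn out
  TT.TTT
  TF.FTT
  F...FT
  TF.FTT
  TTFTT.
  .TTTTT
Step 3: 10 trees catch fire, 7 burn out
  TF.FTT
  F...FT
  .....F
  F...FT
  TF.FT.
  .TFTTT
Step 4: 8 trees catch fire, 10 burn out
  F...FT
  .....F
  ......
  .....F
  F...F.
  .F.FTT

F...FT
.....F
......
.....F
F...F.
.F.FTT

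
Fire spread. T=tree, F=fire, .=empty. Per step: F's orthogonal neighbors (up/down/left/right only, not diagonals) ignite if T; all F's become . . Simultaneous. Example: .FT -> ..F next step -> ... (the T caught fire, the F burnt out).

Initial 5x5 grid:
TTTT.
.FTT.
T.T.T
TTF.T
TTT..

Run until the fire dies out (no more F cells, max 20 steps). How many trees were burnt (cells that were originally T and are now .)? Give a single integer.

Step 1: +5 fires, +2 burnt (F count now 5)
Step 2: +5 fires, +5 burnt (F count now 5)
Step 3: +3 fires, +5 burnt (F count now 3)
Step 4: +0 fires, +3 burnt (F count now 0)
Fire out after step 4
Initially T: 15, now '.': 23
Total burnt (originally-T cells now '.'): 13

Answer: 13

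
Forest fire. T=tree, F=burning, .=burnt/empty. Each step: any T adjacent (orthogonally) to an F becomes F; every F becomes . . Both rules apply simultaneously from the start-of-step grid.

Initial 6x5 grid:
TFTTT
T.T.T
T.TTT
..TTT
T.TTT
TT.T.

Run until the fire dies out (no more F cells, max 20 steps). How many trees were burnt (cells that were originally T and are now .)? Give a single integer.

Answer: 18

Derivation:
Step 1: +2 fires, +1 burnt (F count now 2)
Step 2: +3 fires, +2 burnt (F count now 3)
Step 3: +3 fires, +3 burnt (F count now 3)
Step 4: +3 fires, +3 burnt (F count now 3)
Step 5: +3 fires, +3 burnt (F count now 3)
Step 6: +2 fires, +3 burnt (F count now 2)
Step 7: +2 fires, +2 burnt (F count now 2)
Step 8: +0 fires, +2 burnt (F count now 0)
Fire out after step 8
Initially T: 21, now '.': 27
Total burnt (originally-T cells now '.'): 18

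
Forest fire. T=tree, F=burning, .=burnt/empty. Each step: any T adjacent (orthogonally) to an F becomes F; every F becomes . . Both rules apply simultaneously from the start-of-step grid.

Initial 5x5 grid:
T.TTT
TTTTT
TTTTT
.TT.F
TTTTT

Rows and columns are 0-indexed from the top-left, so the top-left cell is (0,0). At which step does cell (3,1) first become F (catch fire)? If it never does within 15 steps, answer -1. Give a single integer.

Step 1: cell (3,1)='T' (+2 fires, +1 burnt)
Step 2: cell (3,1)='T' (+3 fires, +2 burnt)
Step 3: cell (3,1)='T' (+4 fires, +3 burnt)
Step 4: cell (3,1)='T' (+5 fires, +4 burnt)
Step 5: cell (3,1)='F' (+5 fires, +5 burnt)
  -> target ignites at step 5
Step 6: cell (3,1)='.' (+1 fires, +5 burnt)
Step 7: cell (3,1)='.' (+1 fires, +1 burnt)
Step 8: cell (3,1)='.' (+0 fires, +1 burnt)
  fire out at step 8

5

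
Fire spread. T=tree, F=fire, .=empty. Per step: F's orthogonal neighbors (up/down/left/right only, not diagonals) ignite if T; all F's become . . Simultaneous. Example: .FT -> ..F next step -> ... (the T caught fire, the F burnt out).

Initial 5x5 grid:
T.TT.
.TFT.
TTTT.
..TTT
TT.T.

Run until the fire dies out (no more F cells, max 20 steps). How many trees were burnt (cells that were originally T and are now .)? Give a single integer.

Answer: 12

Derivation:
Step 1: +4 fires, +1 burnt (F count now 4)
Step 2: +4 fires, +4 burnt (F count now 4)
Step 3: +2 fires, +4 burnt (F count now 2)
Step 4: +2 fires, +2 burnt (F count now 2)
Step 5: +0 fires, +2 burnt (F count now 0)
Fire out after step 5
Initially T: 15, now '.': 22
Total burnt (originally-T cells now '.'): 12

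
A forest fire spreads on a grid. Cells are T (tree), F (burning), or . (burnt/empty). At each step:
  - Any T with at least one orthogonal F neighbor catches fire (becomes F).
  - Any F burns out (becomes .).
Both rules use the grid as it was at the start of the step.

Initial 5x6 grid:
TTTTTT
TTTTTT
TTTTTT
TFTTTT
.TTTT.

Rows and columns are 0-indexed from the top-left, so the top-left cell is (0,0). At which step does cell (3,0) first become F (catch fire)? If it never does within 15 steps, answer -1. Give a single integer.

Step 1: cell (3,0)='F' (+4 fires, +1 burnt)
  -> target ignites at step 1
Step 2: cell (3,0)='.' (+5 fires, +4 burnt)
Step 3: cell (3,0)='.' (+6 fires, +5 burnt)
Step 4: cell (3,0)='.' (+6 fires, +6 burnt)
Step 5: cell (3,0)='.' (+3 fires, +6 burnt)
Step 6: cell (3,0)='.' (+2 fires, +3 burnt)
Step 7: cell (3,0)='.' (+1 fires, +2 burnt)
Step 8: cell (3,0)='.' (+0 fires, +1 burnt)
  fire out at step 8

1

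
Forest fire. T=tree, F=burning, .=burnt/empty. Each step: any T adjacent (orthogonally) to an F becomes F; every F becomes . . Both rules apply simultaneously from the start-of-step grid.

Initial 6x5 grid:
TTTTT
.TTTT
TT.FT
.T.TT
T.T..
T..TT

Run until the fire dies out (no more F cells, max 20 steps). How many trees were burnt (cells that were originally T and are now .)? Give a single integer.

Answer: 15

Derivation:
Step 1: +3 fires, +1 burnt (F count now 3)
Step 2: +4 fires, +3 burnt (F count now 4)
Step 3: +3 fires, +4 burnt (F count now 3)
Step 4: +2 fires, +3 burnt (F count now 2)
Step 5: +3 fires, +2 burnt (F count now 3)
Step 6: +0 fires, +3 burnt (F count now 0)
Fire out after step 6
Initially T: 20, now '.': 25
Total burnt (originally-T cells now '.'): 15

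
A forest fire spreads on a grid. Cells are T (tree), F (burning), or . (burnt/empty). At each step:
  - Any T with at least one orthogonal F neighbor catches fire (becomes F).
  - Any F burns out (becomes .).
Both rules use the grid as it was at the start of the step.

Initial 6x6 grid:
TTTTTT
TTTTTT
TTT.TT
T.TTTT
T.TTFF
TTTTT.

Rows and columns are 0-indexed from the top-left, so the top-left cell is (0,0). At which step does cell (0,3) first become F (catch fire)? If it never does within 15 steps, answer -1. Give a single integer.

Step 1: cell (0,3)='T' (+4 fires, +2 burnt)
Step 2: cell (0,3)='T' (+5 fires, +4 burnt)
Step 3: cell (0,3)='T' (+4 fires, +5 burnt)
Step 4: cell (0,3)='T' (+5 fires, +4 burnt)
Step 5: cell (0,3)='F' (+4 fires, +5 burnt)
  -> target ignites at step 5
Step 6: cell (0,3)='.' (+4 fires, +4 burnt)
Step 7: cell (0,3)='.' (+3 fires, +4 burnt)
Step 8: cell (0,3)='.' (+1 fires, +3 burnt)
Step 9: cell (0,3)='.' (+0 fires, +1 burnt)
  fire out at step 9

5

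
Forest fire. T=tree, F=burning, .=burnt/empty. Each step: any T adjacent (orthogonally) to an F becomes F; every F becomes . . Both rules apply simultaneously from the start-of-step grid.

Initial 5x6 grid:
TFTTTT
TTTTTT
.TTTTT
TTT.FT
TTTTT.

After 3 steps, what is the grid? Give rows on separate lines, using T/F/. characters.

Step 1: 6 trees catch fire, 2 burn out
  F.FTTT
  TFTTTT
  .TTTFT
  TTT..F
  TTTTF.
Step 2: 8 trees catch fire, 6 burn out
  ...FTT
  F.FTFT
  .FTF.F
  TTT...
  TTTF..
Step 3: 6 trees catch fire, 8 burn out
  ....FT
  ...F.F
  ..F...
  TFT...
  TTF...

....FT
...F.F
..F...
TFT...
TTF...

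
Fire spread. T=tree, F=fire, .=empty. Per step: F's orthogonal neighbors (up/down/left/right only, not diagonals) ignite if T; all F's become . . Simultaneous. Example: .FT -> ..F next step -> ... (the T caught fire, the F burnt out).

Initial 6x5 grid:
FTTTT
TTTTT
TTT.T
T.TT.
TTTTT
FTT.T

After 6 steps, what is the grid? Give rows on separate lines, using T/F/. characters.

Step 1: 4 trees catch fire, 2 burn out
  .FTTT
  FTTTT
  TTT.T
  T.TT.
  FTTTT
  .FT.T
Step 2: 6 trees catch fire, 4 burn out
  ..FTT
  .FTTT
  FTT.T
  F.TT.
  .FTTT
  ..F.T
Step 3: 4 trees catch fire, 6 burn out
  ...FT
  ..FTT
  .FT.T
  ..TT.
  ..FTT
  ....T
Step 4: 5 trees catch fire, 4 burn out
  ....F
  ...FT
  ..F.T
  ..FT.
  ...FT
  ....T
Step 5: 3 trees catch fire, 5 burn out
  .....
  ....F
  ....T
  ...F.
  ....F
  ....T
Step 6: 2 trees catch fire, 3 burn out
  .....
  .....
  ....F
  .....
  .....
  ....F

.....
.....
....F
.....
.....
....F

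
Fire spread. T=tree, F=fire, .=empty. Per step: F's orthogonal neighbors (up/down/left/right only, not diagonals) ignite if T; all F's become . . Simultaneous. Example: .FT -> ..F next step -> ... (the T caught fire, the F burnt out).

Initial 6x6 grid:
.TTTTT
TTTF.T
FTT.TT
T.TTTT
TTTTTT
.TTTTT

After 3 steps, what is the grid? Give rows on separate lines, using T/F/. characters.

Step 1: 5 trees catch fire, 2 burn out
  .TTFTT
  FTF..T
  .FT.TT
  F.TTTT
  TTTTTT
  .TTTTT
Step 2: 5 trees catch fire, 5 burn out
  .TF.FT
  .F...T
  ..F.TT
  ..TTTT
  FTTTTT
  .TTTTT
Step 3: 4 trees catch fire, 5 burn out
  .F...F
  .....T
  ....TT
  ..FTTT
  .FTTTT
  .TTTTT

.F...F
.....T
....TT
..FTTT
.FTTTT
.TTTTT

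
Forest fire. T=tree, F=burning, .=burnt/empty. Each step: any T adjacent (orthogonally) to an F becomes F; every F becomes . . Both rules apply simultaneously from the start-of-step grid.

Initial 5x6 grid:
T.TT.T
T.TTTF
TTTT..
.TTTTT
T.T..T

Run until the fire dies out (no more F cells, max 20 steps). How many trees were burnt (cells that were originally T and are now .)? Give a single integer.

Answer: 19

Derivation:
Step 1: +2 fires, +1 burnt (F count now 2)
Step 2: +1 fires, +2 burnt (F count now 1)
Step 3: +3 fires, +1 burnt (F count now 3)
Step 4: +3 fires, +3 burnt (F count now 3)
Step 5: +3 fires, +3 burnt (F count now 3)
Step 6: +4 fires, +3 burnt (F count now 4)
Step 7: +2 fires, +4 burnt (F count now 2)
Step 8: +1 fires, +2 burnt (F count now 1)
Step 9: +0 fires, +1 burnt (F count now 0)
Fire out after step 9
Initially T: 20, now '.': 29
Total burnt (originally-T cells now '.'): 19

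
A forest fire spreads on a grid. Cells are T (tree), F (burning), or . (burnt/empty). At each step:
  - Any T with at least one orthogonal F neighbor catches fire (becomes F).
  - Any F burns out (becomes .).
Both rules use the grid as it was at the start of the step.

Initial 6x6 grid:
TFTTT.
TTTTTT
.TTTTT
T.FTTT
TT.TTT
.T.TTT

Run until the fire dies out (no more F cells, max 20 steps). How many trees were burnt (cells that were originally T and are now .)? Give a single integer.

Answer: 24

Derivation:
Step 1: +5 fires, +2 burnt (F count now 5)
Step 2: +7 fires, +5 burnt (F count now 7)
Step 3: +6 fires, +7 burnt (F count now 6)
Step 4: +4 fires, +6 burnt (F count now 4)
Step 5: +2 fires, +4 burnt (F count now 2)
Step 6: +0 fires, +2 burnt (F count now 0)
Fire out after step 6
Initially T: 28, now '.': 32
Total burnt (originally-T cells now '.'): 24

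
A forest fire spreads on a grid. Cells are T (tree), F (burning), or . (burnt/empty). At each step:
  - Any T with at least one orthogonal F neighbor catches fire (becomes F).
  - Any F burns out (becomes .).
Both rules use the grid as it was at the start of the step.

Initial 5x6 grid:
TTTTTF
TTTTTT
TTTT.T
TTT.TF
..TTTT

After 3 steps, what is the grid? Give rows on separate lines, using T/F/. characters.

Step 1: 5 trees catch fire, 2 burn out
  TTTTF.
  TTTTTF
  TTTT.F
  TTT.F.
  ..TTTF
Step 2: 3 trees catch fire, 5 burn out
  TTTF..
  TTTTF.
  TTTT..
  TTT...
  ..TTF.
Step 3: 3 trees catch fire, 3 burn out
  TTF...
  TTTF..
  TTTT..
  TTT...
  ..TF..

TTF...
TTTF..
TTTT..
TTT...
..TF..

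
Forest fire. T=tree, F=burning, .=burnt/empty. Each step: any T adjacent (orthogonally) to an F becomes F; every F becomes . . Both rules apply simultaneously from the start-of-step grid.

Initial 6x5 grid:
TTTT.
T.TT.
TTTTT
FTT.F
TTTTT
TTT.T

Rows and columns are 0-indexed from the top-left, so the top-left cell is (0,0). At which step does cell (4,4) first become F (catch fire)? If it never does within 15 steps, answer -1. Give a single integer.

Step 1: cell (4,4)='F' (+5 fires, +2 burnt)
  -> target ignites at step 1
Step 2: cell (4,4)='.' (+8 fires, +5 burnt)
Step 3: cell (4,4)='.' (+5 fires, +8 burnt)
Step 4: cell (4,4)='.' (+4 fires, +5 burnt)
Step 5: cell (4,4)='.' (+1 fires, +4 burnt)
Step 6: cell (4,4)='.' (+0 fires, +1 burnt)
  fire out at step 6

1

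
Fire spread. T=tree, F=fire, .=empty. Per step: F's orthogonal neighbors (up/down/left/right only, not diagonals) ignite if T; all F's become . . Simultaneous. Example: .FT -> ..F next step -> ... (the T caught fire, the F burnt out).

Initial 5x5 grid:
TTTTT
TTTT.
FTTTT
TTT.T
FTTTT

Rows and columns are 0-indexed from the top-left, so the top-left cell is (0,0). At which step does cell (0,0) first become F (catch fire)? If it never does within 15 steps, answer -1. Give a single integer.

Step 1: cell (0,0)='T' (+4 fires, +2 burnt)
Step 2: cell (0,0)='F' (+5 fires, +4 burnt)
  -> target ignites at step 2
Step 3: cell (0,0)='.' (+5 fires, +5 burnt)
Step 4: cell (0,0)='.' (+4 fires, +5 burnt)
Step 5: cell (0,0)='.' (+2 fires, +4 burnt)
Step 6: cell (0,0)='.' (+1 fires, +2 burnt)
Step 7: cell (0,0)='.' (+0 fires, +1 burnt)
  fire out at step 7

2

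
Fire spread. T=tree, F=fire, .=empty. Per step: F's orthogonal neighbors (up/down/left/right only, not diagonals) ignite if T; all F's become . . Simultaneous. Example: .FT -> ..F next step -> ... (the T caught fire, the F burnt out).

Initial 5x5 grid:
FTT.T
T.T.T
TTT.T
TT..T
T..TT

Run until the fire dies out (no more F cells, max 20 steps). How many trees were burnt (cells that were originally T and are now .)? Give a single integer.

Step 1: +2 fires, +1 burnt (F count now 2)
Step 2: +2 fires, +2 burnt (F count now 2)
Step 3: +3 fires, +2 burnt (F count now 3)
Step 4: +3 fires, +3 burnt (F count now 3)
Step 5: +0 fires, +3 burnt (F count now 0)
Fire out after step 5
Initially T: 16, now '.': 19
Total burnt (originally-T cells now '.'): 10

Answer: 10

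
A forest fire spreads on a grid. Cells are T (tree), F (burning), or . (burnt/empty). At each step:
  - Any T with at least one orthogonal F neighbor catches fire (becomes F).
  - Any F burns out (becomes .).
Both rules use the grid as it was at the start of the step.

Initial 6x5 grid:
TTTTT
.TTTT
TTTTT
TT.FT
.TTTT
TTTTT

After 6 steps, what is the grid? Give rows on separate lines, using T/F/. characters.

Step 1: 3 trees catch fire, 1 burn out
  TTTTT
  .TTTT
  TTTFT
  TT..F
  .TTFT
  TTTTT
Step 2: 6 trees catch fire, 3 burn out
  TTTTT
  .TTFT
  TTF.F
  TT...
  .TF.F
  TTTFT
Step 3: 7 trees catch fire, 6 burn out
  TTTFT
  .TF.F
  TF...
  TT...
  .F...
  TTF.F
Step 4: 6 trees catch fire, 7 burn out
  TTF.F
  .F...
  F....
  TF...
  .....
  TF...
Step 5: 3 trees catch fire, 6 burn out
  TF...
  .....
  .....
  F....
  .....
  F....
Step 6: 1 trees catch fire, 3 burn out
  F....
  .....
  .....
  .....
  .....
  .....

F....
.....
.....
.....
.....
.....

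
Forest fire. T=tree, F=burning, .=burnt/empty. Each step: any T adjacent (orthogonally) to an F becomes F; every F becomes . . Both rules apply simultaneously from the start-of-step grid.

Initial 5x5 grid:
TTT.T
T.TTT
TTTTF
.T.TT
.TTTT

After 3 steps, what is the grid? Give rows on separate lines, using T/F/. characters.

Step 1: 3 trees catch fire, 1 burn out
  TTT.T
  T.TTF
  TTTF.
  .T.TF
  .TTTT
Step 2: 5 trees catch fire, 3 burn out
  TTT.F
  T.TF.
  TTF..
  .T.F.
  .TTTF
Step 3: 3 trees catch fire, 5 burn out
  TTT..
  T.F..
  TF...
  .T...
  .TTF.

TTT..
T.F..
TF...
.T...
.TTF.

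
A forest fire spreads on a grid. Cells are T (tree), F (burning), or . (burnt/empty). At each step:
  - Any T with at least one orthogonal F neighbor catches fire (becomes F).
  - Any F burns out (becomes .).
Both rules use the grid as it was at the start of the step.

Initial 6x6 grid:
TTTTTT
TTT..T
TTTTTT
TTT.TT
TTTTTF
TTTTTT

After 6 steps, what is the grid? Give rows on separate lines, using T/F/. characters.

Step 1: 3 trees catch fire, 1 burn out
  TTTTTT
  TTT..T
  TTTTTT
  TTT.TF
  TTTTF.
  TTTTTF
Step 2: 4 trees catch fire, 3 burn out
  TTTTTT
  TTT..T
  TTTTTF
  TTT.F.
  TTTF..
  TTTTF.
Step 3: 4 trees catch fire, 4 burn out
  TTTTTT
  TTT..F
  TTTTF.
  TTT...
  TTF...
  TTTF..
Step 4: 5 trees catch fire, 4 burn out
  TTTTTF
  TTT...
  TTTF..
  TTF...
  TF....
  TTF...
Step 5: 5 trees catch fire, 5 burn out
  TTTTF.
  TTT...
  TTF...
  TF....
  F.....
  TF....
Step 6: 5 trees catch fire, 5 burn out
  TTTF..
  TTF...
  TF....
  F.....
  ......
  F.....

TTTF..
TTF...
TF....
F.....
......
F.....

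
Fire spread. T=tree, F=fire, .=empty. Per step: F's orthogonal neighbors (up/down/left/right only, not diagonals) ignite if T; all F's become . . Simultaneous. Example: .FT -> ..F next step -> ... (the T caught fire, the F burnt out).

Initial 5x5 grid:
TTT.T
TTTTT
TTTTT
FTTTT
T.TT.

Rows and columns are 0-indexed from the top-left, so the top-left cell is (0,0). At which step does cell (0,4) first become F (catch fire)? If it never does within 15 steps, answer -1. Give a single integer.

Step 1: cell (0,4)='T' (+3 fires, +1 burnt)
Step 2: cell (0,4)='T' (+3 fires, +3 burnt)
Step 3: cell (0,4)='T' (+5 fires, +3 burnt)
Step 4: cell (0,4)='T' (+5 fires, +5 burnt)
Step 5: cell (0,4)='T' (+3 fires, +5 burnt)
Step 6: cell (0,4)='T' (+1 fires, +3 burnt)
Step 7: cell (0,4)='F' (+1 fires, +1 burnt)
  -> target ignites at step 7
Step 8: cell (0,4)='.' (+0 fires, +1 burnt)
  fire out at step 8

7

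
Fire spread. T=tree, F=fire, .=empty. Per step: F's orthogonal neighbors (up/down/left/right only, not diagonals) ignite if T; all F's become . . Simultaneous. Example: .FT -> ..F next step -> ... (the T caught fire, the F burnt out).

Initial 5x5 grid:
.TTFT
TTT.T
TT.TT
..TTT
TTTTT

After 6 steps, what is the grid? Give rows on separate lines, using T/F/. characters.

Step 1: 2 trees catch fire, 1 burn out
  .TF.F
  TTT.T
  TT.TT
  ..TTT
  TTTTT
Step 2: 3 trees catch fire, 2 burn out
  .F...
  TTF.F
  TT.TT
  ..TTT
  TTTTT
Step 3: 2 trees catch fire, 3 burn out
  .....
  TF...
  TT.TF
  ..TTT
  TTTTT
Step 4: 4 trees catch fire, 2 burn out
  .....
  F....
  TF.F.
  ..TTF
  TTTTT
Step 5: 3 trees catch fire, 4 burn out
  .....
  .....
  F....
  ..TF.
  TTTTF
Step 6: 2 trees catch fire, 3 burn out
  .....
  .....
  .....
  ..F..
  TTTF.

.....
.....
.....
..F..
TTTF.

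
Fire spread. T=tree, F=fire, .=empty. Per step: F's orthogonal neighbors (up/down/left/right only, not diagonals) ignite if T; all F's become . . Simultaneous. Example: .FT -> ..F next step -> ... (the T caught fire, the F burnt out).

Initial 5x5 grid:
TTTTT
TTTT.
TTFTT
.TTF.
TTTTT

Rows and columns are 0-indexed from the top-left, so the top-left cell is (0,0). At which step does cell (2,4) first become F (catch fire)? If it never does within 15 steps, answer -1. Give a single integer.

Step 1: cell (2,4)='T' (+5 fires, +2 burnt)
Step 2: cell (2,4)='F' (+8 fires, +5 burnt)
  -> target ignites at step 2
Step 3: cell (2,4)='.' (+4 fires, +8 burnt)
Step 4: cell (2,4)='.' (+3 fires, +4 burnt)
Step 5: cell (2,4)='.' (+0 fires, +3 burnt)
  fire out at step 5

2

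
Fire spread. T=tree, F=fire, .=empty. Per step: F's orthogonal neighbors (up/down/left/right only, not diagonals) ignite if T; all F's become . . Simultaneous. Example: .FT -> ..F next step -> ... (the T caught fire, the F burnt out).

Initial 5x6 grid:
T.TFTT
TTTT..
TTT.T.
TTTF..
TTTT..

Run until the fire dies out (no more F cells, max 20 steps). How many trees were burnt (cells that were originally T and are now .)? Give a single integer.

Answer: 18

Derivation:
Step 1: +5 fires, +2 burnt (F count now 5)
Step 2: +5 fires, +5 burnt (F count now 5)
Step 3: +4 fires, +5 burnt (F count now 4)
Step 4: +3 fires, +4 burnt (F count now 3)
Step 5: +1 fires, +3 burnt (F count now 1)
Step 6: +0 fires, +1 burnt (F count now 0)
Fire out after step 6
Initially T: 19, now '.': 29
Total burnt (originally-T cells now '.'): 18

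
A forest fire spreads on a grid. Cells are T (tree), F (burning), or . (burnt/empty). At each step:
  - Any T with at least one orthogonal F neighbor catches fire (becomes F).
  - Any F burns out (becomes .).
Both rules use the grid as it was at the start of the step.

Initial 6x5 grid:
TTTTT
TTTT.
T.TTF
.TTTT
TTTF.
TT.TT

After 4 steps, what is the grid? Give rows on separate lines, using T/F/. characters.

Step 1: 5 trees catch fire, 2 burn out
  TTTTT
  TTTT.
  T.TF.
  .TTFF
  TTF..
  TT.FT
Step 2: 5 trees catch fire, 5 burn out
  TTTTT
  TTTF.
  T.F..
  .TF..
  TF...
  TT..F
Step 3: 5 trees catch fire, 5 burn out
  TTTFT
  TTF..
  T....
  .F...
  F....
  TF...
Step 4: 4 trees catch fire, 5 burn out
  TTF.F
  TF...
  T....
  .....
  .....
  F....

TTF.F
TF...
T....
.....
.....
F....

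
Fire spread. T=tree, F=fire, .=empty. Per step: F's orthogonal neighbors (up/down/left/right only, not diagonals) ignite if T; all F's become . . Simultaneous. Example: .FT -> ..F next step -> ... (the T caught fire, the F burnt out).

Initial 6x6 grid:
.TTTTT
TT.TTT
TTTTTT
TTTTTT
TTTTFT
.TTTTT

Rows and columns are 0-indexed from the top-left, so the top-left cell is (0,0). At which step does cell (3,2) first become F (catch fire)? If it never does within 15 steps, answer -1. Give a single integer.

Step 1: cell (3,2)='T' (+4 fires, +1 burnt)
Step 2: cell (3,2)='T' (+6 fires, +4 burnt)
Step 3: cell (3,2)='F' (+6 fires, +6 burnt)
  -> target ignites at step 3
Step 4: cell (3,2)='.' (+7 fires, +6 burnt)
Step 5: cell (3,2)='.' (+4 fires, +7 burnt)
Step 6: cell (3,2)='.' (+3 fires, +4 burnt)
Step 7: cell (3,2)='.' (+2 fires, +3 burnt)
Step 8: cell (3,2)='.' (+0 fires, +2 burnt)
  fire out at step 8

3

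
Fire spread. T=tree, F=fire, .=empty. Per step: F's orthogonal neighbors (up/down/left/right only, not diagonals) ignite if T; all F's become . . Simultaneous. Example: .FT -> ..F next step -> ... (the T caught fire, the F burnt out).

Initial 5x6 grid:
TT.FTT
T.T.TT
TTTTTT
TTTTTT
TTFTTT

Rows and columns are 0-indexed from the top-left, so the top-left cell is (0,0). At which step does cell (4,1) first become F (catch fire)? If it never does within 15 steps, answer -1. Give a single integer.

Step 1: cell (4,1)='F' (+4 fires, +2 burnt)
  -> target ignites at step 1
Step 2: cell (4,1)='.' (+7 fires, +4 burnt)
Step 3: cell (4,1)='.' (+8 fires, +7 burnt)
Step 4: cell (4,1)='.' (+3 fires, +8 burnt)
Step 5: cell (4,1)='.' (+1 fires, +3 burnt)
Step 6: cell (4,1)='.' (+1 fires, +1 burnt)
Step 7: cell (4,1)='.' (+1 fires, +1 burnt)
Step 8: cell (4,1)='.' (+0 fires, +1 burnt)
  fire out at step 8

1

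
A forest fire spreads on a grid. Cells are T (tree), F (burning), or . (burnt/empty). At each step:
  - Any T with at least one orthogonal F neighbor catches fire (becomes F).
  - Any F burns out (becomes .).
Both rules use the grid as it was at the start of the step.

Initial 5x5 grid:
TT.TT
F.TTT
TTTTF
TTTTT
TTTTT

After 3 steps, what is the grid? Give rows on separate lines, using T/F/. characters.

Step 1: 5 trees catch fire, 2 burn out
  FT.TT
  ..TTF
  FTTF.
  TTTTF
  TTTTT
Step 2: 8 trees catch fire, 5 burn out
  .F.TF
  ..TF.
  .FF..
  FTTF.
  TTTTF
Step 3: 6 trees catch fire, 8 burn out
  ...F.
  ..F..
  .....
  .FF..
  FTTF.

...F.
..F..
.....
.FF..
FTTF.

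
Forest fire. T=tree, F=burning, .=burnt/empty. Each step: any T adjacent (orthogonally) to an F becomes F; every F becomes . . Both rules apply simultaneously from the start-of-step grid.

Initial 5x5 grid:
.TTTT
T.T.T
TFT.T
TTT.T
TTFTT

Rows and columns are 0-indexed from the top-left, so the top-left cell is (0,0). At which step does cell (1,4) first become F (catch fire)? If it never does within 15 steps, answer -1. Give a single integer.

Step 1: cell (1,4)='T' (+6 fires, +2 burnt)
Step 2: cell (1,4)='T' (+5 fires, +6 burnt)
Step 3: cell (1,4)='T' (+2 fires, +5 burnt)
Step 4: cell (1,4)='T' (+3 fires, +2 burnt)
Step 5: cell (1,4)='F' (+2 fires, +3 burnt)
  -> target ignites at step 5
Step 6: cell (1,4)='.' (+0 fires, +2 burnt)
  fire out at step 6

5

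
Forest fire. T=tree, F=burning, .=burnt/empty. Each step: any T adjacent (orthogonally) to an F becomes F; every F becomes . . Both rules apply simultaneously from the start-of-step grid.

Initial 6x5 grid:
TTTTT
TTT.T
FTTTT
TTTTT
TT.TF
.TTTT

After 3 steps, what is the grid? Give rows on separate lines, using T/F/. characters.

Step 1: 6 trees catch fire, 2 burn out
  TTTTT
  FTT.T
  .FTTT
  FTTTF
  TT.F.
  .TTTF
Step 2: 8 trees catch fire, 6 burn out
  FTTTT
  .FT.T
  ..FTF
  .FTF.
  FT...
  .TTF.
Step 3: 7 trees catch fire, 8 burn out
  .FTTT
  ..F.F
  ...F.
  ..F..
  .F...
  .TF..

.FTTT
..F.F
...F.
..F..
.F...
.TF..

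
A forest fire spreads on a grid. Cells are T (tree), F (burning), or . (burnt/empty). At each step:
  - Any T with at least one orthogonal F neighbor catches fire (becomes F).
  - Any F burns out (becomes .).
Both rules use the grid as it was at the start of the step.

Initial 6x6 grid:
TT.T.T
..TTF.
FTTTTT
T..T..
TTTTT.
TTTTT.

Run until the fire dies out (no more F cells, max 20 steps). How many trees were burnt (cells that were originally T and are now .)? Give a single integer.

Answer: 20

Derivation:
Step 1: +4 fires, +2 burnt (F count now 4)
Step 2: +6 fires, +4 burnt (F count now 6)
Step 3: +3 fires, +6 burnt (F count now 3)
Step 4: +3 fires, +3 burnt (F count now 3)
Step 5: +3 fires, +3 burnt (F count now 3)
Step 6: +1 fires, +3 burnt (F count now 1)
Step 7: +0 fires, +1 burnt (F count now 0)
Fire out after step 7
Initially T: 23, now '.': 33
Total burnt (originally-T cells now '.'): 20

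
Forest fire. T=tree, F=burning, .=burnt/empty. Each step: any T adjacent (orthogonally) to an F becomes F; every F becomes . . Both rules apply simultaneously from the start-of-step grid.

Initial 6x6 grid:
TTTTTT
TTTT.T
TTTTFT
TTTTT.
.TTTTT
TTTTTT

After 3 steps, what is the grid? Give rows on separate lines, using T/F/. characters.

Step 1: 3 trees catch fire, 1 burn out
  TTTTTT
  TTTT.T
  TTTF.F
  TTTTF.
  .TTTTT
  TTTTTT
Step 2: 5 trees catch fire, 3 burn out
  TTTTTT
  TTTF.F
  TTF...
  TTTF..
  .TTTFT
  TTTTTT
Step 3: 8 trees catch fire, 5 burn out
  TTTFTF
  TTF...
  TF....
  TTF...
  .TTF.F
  TTTTFT

TTTFTF
TTF...
TF....
TTF...
.TTF.F
TTTTFT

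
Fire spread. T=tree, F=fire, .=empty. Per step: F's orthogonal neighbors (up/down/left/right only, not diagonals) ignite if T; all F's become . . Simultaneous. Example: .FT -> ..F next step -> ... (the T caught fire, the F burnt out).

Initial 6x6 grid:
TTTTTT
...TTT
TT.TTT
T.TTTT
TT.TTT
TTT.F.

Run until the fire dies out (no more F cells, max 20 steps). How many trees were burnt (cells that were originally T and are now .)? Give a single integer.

Step 1: +1 fires, +1 burnt (F count now 1)
Step 2: +3 fires, +1 burnt (F count now 3)
Step 3: +3 fires, +3 burnt (F count now 3)
Step 4: +4 fires, +3 burnt (F count now 4)
Step 5: +3 fires, +4 burnt (F count now 3)
Step 6: +2 fires, +3 burnt (F count now 2)
Step 7: +1 fires, +2 burnt (F count now 1)
Step 8: +1 fires, +1 burnt (F count now 1)
Step 9: +1 fires, +1 burnt (F count now 1)
Step 10: +0 fires, +1 burnt (F count now 0)
Fire out after step 10
Initially T: 27, now '.': 28
Total burnt (originally-T cells now '.'): 19

Answer: 19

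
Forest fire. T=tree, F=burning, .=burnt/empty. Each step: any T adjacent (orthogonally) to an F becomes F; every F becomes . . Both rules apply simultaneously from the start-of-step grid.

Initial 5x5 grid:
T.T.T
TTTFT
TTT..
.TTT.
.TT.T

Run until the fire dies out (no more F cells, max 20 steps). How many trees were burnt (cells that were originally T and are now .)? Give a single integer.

Answer: 15

Derivation:
Step 1: +2 fires, +1 burnt (F count now 2)
Step 2: +4 fires, +2 burnt (F count now 4)
Step 3: +3 fires, +4 burnt (F count now 3)
Step 4: +5 fires, +3 burnt (F count now 5)
Step 5: +1 fires, +5 burnt (F count now 1)
Step 6: +0 fires, +1 burnt (F count now 0)
Fire out after step 6
Initially T: 16, now '.': 24
Total burnt (originally-T cells now '.'): 15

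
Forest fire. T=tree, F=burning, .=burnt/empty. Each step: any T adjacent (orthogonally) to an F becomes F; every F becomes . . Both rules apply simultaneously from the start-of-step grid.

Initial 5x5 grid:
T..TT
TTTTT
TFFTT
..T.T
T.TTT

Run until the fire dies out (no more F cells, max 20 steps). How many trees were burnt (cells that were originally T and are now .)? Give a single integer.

Step 1: +5 fires, +2 burnt (F count now 5)
Step 2: +4 fires, +5 burnt (F count now 4)
Step 3: +5 fires, +4 burnt (F count now 5)
Step 4: +2 fires, +5 burnt (F count now 2)
Step 5: +0 fires, +2 burnt (F count now 0)
Fire out after step 5
Initially T: 17, now '.': 24
Total burnt (originally-T cells now '.'): 16

Answer: 16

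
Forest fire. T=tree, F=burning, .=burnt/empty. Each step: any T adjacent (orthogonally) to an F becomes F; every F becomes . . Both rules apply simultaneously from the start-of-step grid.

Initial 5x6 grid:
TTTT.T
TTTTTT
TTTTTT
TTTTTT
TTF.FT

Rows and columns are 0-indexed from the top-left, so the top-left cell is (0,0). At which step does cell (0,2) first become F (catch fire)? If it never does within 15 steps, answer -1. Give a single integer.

Step 1: cell (0,2)='T' (+4 fires, +2 burnt)
Step 2: cell (0,2)='T' (+6 fires, +4 burnt)
Step 3: cell (0,2)='T' (+6 fires, +6 burnt)
Step 4: cell (0,2)='F' (+5 fires, +6 burnt)
  -> target ignites at step 4
Step 5: cell (0,2)='.' (+4 fires, +5 burnt)
Step 6: cell (0,2)='.' (+1 fires, +4 burnt)
Step 7: cell (0,2)='.' (+0 fires, +1 burnt)
  fire out at step 7

4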